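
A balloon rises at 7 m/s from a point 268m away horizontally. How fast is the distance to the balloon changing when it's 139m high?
973√91145/91145 ≈ 3.223 m/s

z² = 268² + y²
z = √(268² + 139²) = √91145
dz/dt = y/z · dy/dt = 139/√91145 · 7 = 973√91145/91145 ≈ 3.223 m/s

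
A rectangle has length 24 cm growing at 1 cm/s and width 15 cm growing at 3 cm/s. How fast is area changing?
87 cm²/s

A = lw
dA/dt = w·dl/dt + l·dw/dt = 15·1 + 24·3 = 87 cm²/s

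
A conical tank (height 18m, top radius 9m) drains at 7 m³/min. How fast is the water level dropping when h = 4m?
7/(4π) ≈ 0.557 m/min

r/h = 9/18, so r = (1/2)h
V = (1/3)πr²h = (1/3)π((1/2)h)²h = (1/12)πh³
dV/dh = (1/4)πh²
dh/dt = (dV/dt)/(dV/dh) = -7/((1/4)π·4²) = -7/(4π) m/min
The level is dropping at 7/(4π) ≈ 0.557 m/min.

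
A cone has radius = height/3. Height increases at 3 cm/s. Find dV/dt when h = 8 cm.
64π/3 cm³/s

V = (1/3)π(h/3)²h = πh³/27
dV/dt = πh²/9 · 3
At h = 8: dV/dt = 64π/3 cm³/s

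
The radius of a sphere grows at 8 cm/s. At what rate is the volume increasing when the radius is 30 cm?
28800π cm³/s

V = (4/3)πr³
dV/dt = dV/dr · dr/dt = 4πr² · 8
At r = 30: dV/dt = 28800π cm³/s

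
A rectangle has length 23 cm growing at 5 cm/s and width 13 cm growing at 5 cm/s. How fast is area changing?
180 cm²/s

A = lw
dA/dt = w·dl/dt + l·dw/dt = 13·5 + 23·5 = 180 cm²/s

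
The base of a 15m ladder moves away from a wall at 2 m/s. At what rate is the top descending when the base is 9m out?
3/2 = 1.5 m/s

x² + y² = 15²
2x·dx/dt + 2y·dy/dt = 0
dy/dt = -x/y · dx/dt = -9/12 · 2 = -3/2 m/s
The top is descending at 3/2 = 1.5 m/s.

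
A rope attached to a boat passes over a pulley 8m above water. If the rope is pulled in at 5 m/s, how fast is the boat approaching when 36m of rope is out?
45√77/77 ≈ 5.128 m/s

rope² = x² + 8²
x = √(36² - 8²) = 4√77
dx/dt = (rope/x) · d(rope)/dt = (36/(4√77)) · (-5) = -45√77/77 m/s
The boat approaches at 45√77/77 ≈ 5.128 m/s.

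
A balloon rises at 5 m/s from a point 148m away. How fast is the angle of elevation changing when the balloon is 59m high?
0.029151 rad/s

tan(θ) = y/148
sec²(θ) · dθ/dt = (1/148) · dy/dt
dθ/dt = cos²(θ)/148 · 5 = 148/(148² + 59²) · 5
dθ/dt = 0.029151 rad/s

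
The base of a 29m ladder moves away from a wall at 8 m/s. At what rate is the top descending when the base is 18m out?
144√517/517 ≈ 6.333 m/s

x² + y² = 29²
2x·dx/dt + 2y·dy/dt = 0
dy/dt = -x/y · dx/dt = -18/√517 · 8 = -144√517/517 m/s
The top is descending at 144√517/517 ≈ 6.333 m/s.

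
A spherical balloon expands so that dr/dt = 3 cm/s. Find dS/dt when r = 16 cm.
384π cm²/s

S = 4πr²
dS/dt = dS/dr · dr/dt = 8πr · 3
At r = 16: dS/dt = 384π cm²/s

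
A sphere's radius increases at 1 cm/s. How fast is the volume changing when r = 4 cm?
64π cm³/s

V = (4/3)πr³
dV/dt = dV/dr · dr/dt = 4πr² · 1
At r = 4: dV/dt = 64π cm³/s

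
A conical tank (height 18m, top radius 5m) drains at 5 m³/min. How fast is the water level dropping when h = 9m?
4/(5π) ≈ 0.2546 m/min

r/h = 5/18, so r = (5/18)h
V = (1/3)πr²h = (1/3)π((5/18)h)²h = (25/972)πh³
dV/dh = (25/324)πh²
dh/dt = (dV/dt)/(dV/dh) = -5/((25/324)π·9²) = -4/(5π) m/min
The level is dropping at 4/(5π) ≈ 0.2546 m/min.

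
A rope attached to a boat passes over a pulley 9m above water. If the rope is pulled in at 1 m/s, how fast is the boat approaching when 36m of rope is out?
4√15/15 ≈ 1.033 m/s

rope² = x² + 9²
x = √(36² - 9²) = 9√15
dx/dt = (rope/x) · d(rope)/dt = (36/(9√15)) · (-1) = -4√15/15 m/s
The boat approaches at 4√15/15 ≈ 1.033 m/s.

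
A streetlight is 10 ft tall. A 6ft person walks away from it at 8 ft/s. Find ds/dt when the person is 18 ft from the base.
12 ft/s

By similar triangles: 10/(x+s) = 6/s
Solving: s = 6x/4
ds/dt = 6/4 · dx/dt = 3/2 · 8 = 12 ft/s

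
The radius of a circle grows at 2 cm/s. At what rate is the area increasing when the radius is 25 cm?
100π cm²/s

A = πr²
dA/dt = 2πr · dr/dt = 2π(25)(2) = 100π cm²/s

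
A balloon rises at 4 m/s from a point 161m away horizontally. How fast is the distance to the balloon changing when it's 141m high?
282√45802/22901 ≈ 2.635 m/s

z² = 161² + y²
z = √(161² + 141²) = √45802
dz/dt = y/z · dy/dt = 141/√45802 · 4 = 282√45802/22901 ≈ 2.635 m/s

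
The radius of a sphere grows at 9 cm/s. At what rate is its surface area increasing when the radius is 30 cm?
2160π cm²/s

S = 4πr²
dS/dt = dS/dr · dr/dt = 8πr · 9
At r = 30: dS/dt = 2160π cm²/s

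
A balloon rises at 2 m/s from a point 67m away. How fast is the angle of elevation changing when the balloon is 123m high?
0.00683 rad/s

tan(θ) = y/67
sec²(θ) · dθ/dt = (1/67) · dy/dt
dθ/dt = cos²(θ)/67 · 2 = 67/(67² + 123²) · 2
dθ/dt = 0.00683 rad/s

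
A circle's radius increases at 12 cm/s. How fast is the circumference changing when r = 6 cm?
24π cm/s

C = 2πr
dC/dt = 2π · dr/dt = 2π · 12 = 24π cm/s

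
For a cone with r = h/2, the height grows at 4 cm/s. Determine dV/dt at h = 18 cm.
324π cm³/s

V = (1/3)π(h/2)²h = πh³/12
dV/dt = πh²/4 · 4
At h = 18: dV/dt = 324π cm³/s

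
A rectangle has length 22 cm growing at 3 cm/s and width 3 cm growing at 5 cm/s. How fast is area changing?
119 cm²/s

A = lw
dA/dt = w·dl/dt + l·dw/dt = 3·3 + 22·5 = 119 cm²/s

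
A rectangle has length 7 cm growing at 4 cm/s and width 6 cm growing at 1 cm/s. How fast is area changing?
31 cm²/s

A = lw
dA/dt = w·dl/dt + l·dw/dt = 6·4 + 7·1 = 31 cm²/s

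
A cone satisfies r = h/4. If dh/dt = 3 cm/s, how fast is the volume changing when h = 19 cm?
1083π/16 cm³/s

V = (1/3)π(h/4)²h = πh³/48
dV/dt = πh²/16 · 3
At h = 19: dV/dt = 1083π/16 cm³/s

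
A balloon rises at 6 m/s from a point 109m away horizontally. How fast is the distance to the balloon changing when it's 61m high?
183√15602/7801 ≈ 2.93 m/s

z² = 109² + y²
z = √(109² + 61²) = √15602
dz/dt = y/z · dy/dt = 61/√15602 · 6 = 183√15602/7801 ≈ 2.93 m/s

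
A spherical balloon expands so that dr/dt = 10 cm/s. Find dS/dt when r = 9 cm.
720π cm²/s

S = 4πr²
dS/dt = dS/dr · dr/dt = 8πr · 10
At r = 9: dS/dt = 720π cm²/s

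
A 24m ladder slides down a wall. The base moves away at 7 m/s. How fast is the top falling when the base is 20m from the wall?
35√11/11 ≈ 10.55 m/s

x² + y² = 24²
2x·dx/dt + 2y·dy/dt = 0
dy/dt = -x/y · dx/dt = -20/(4√11) · 7 = -35√11/11 m/s
The top is descending at 35√11/11 ≈ 10.55 m/s.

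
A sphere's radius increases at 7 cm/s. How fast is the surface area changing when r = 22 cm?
1232π cm²/s

S = 4πr²
dS/dt = dS/dr · dr/dt = 8πr · 7
At r = 22: dS/dt = 1232π cm²/s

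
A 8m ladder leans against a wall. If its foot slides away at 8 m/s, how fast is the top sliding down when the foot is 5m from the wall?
40√39/39 ≈ 6.405 m/s

x² + y² = 8²
2x·dx/dt + 2y·dy/dt = 0
dy/dt = -x/y · dx/dt = -5/√39 · 8 = -40√39/39 m/s
The top is descending at 40√39/39 ≈ 6.405 m/s.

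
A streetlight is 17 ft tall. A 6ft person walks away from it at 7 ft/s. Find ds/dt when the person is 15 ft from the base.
42/11 ft/s

By similar triangles: 17/(x+s) = 6/s
Solving: s = 6x/11
ds/dt = 6/11 · dx/dt = 6/11 · 7 = 42/11 ft/s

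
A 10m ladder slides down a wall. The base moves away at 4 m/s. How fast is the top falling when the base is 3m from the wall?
12√91/91 ≈ 1.258 m/s

x² + y² = 10²
2x·dx/dt + 2y·dy/dt = 0
dy/dt = -x/y · dx/dt = -3/√91 · 4 = -12√91/91 m/s
The top is descending at 12√91/91 ≈ 1.258 m/s.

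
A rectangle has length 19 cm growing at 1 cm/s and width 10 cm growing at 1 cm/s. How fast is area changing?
29 cm²/s

A = lw
dA/dt = w·dl/dt + l·dw/dt = 10·1 + 19·1 = 29 cm²/s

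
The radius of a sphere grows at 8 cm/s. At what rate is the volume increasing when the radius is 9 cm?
2592π cm³/s

V = (4/3)πr³
dV/dt = dV/dr · dr/dt = 4πr² · 8
At r = 9: dV/dt = 2592π cm³/s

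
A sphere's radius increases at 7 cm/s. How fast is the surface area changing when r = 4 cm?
224π cm²/s

S = 4πr²
dS/dt = dS/dr · dr/dt = 8πr · 7
At r = 4: dS/dt = 224π cm²/s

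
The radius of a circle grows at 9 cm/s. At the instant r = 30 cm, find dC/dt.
18π cm/s

C = 2πr
dC/dt = 2π · dr/dt = 2π · 9 = 18π cm/s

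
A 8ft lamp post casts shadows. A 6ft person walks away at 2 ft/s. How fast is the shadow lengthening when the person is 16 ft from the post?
6 ft/s

By similar triangles: 8/(x+s) = 6/s
Solving: s = 6x/2
ds/dt = 6/2 · dx/dt = 3 · 2 = 6 ft/s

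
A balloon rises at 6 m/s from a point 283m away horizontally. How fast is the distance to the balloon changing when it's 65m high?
195√84314/42157 ≈ 1.343 m/s

z² = 283² + y²
z = √(283² + 65²) = √84314
dz/dt = y/z · dy/dt = 65/√84314 · 6 = 195√84314/42157 ≈ 1.343 m/s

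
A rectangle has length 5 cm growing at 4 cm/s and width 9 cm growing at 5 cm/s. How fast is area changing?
61 cm²/s

A = lw
dA/dt = w·dl/dt + l·dw/dt = 9·4 + 5·5 = 61 cm²/s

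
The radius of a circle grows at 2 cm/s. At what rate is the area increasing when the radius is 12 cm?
48π cm²/s

A = πr²
dA/dt = 2πr · dr/dt = 2π(12)(2) = 48π cm²/s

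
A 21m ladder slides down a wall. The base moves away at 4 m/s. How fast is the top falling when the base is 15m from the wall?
5√6/3 ≈ 4.082 m/s

x² + y² = 21²
2x·dx/dt + 2y·dy/dt = 0
dy/dt = -x/y · dx/dt = -15/(6√6) · 4 = -5√6/3 m/s
The top is descending at 5√6/3 ≈ 4.082 m/s.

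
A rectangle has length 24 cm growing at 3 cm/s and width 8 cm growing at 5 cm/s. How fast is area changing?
144 cm²/s

A = lw
dA/dt = w·dl/dt + l·dw/dt = 8·3 + 24·5 = 144 cm²/s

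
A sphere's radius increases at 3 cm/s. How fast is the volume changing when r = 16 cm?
3072π cm³/s

V = (4/3)πr³
dV/dt = dV/dr · dr/dt = 4πr² · 3
At r = 16: dV/dt = 3072π cm³/s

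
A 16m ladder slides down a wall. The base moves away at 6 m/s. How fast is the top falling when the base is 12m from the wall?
18√7/7 ≈ 6.803 m/s

x² + y² = 16²
2x·dx/dt + 2y·dy/dt = 0
dy/dt = -x/y · dx/dt = -12/(4√7) · 6 = -18√7/7 m/s
The top is descending at 18√7/7 ≈ 6.803 m/s.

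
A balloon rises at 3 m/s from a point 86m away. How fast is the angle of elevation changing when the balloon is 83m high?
0.018061 rad/s

tan(θ) = y/86
sec²(θ) · dθ/dt = (1/86) · dy/dt
dθ/dt = cos²(θ)/86 · 3 = 86/(86² + 83²) · 3
dθ/dt = 0.018061 rad/s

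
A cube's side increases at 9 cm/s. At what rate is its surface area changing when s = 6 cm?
648 cm²/s

A = 6s²
dA/dt = 12s · ds/dt = 12·6·9 = 648 cm²/s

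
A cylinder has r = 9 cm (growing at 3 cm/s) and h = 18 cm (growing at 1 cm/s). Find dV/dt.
1053π cm³/s

V = πr²h
dV/dt = 2πrh·dr/dt + πr²·dh/dt
= 2π(9)(18)(3) + π(9)²(1)
= 1053π cm³/s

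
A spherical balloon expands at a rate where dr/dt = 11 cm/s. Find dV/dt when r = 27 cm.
32076π cm³/s

V = (4/3)πr³
dV/dt = dV/dr · dr/dt = 4πr² · 11
At r = 27: dV/dt = 32076π cm³/s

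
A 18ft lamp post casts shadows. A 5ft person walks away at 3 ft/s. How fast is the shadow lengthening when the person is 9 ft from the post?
15/13 ft/s

By similar triangles: 18/(x+s) = 5/s
Solving: s = 5x/13
ds/dt = 5/13 · dx/dt = 5/13 · 3 = 15/13 ft/s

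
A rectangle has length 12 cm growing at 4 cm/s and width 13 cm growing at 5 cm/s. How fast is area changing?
112 cm²/s

A = lw
dA/dt = w·dl/dt + l·dw/dt = 13·4 + 12·5 = 112 cm²/s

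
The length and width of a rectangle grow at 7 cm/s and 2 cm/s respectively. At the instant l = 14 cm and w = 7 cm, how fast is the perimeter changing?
18 cm/s

P = 2(l + w)
dP/dt = 2(dl/dt + dw/dt) = 2(7 + 2) = 18 cm/s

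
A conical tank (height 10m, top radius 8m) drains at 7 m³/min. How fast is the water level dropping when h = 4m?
175/(256π) ≈ 0.2176 m/min

r/h = 8/10, so r = (4/5)h
V = (1/3)πr²h = (1/3)π((4/5)h)²h = (16/75)πh³
dV/dh = (16/25)πh²
dh/dt = (dV/dt)/(dV/dh) = -7/((16/25)π·4²) = -175/(256π) m/min
The level is dropping at 175/(256π) ≈ 0.2176 m/min.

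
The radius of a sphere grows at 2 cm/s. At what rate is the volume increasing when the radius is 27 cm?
5832π cm³/s

V = (4/3)πr³
dV/dt = dV/dr · dr/dt = 4πr² · 2
At r = 27: dV/dt = 5832π cm³/s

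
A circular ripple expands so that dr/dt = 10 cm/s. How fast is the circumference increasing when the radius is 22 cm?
20π cm/s

C = 2πr
dC/dt = 2π · dr/dt = 2π · 10 = 20π cm/s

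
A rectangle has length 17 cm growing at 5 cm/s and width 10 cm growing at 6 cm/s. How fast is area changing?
152 cm²/s

A = lw
dA/dt = w·dl/dt + l·dw/dt = 10·5 + 17·6 = 152 cm²/s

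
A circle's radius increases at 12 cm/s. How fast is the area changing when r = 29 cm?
696π cm²/s

A = πr²
dA/dt = 2πr · dr/dt = 2π(29)(12) = 696π cm²/s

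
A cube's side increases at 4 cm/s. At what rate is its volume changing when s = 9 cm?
972 cm³/s

V = s³
dV/dt = 3s² · ds/dt = 3·9²·4 = 972 cm³/s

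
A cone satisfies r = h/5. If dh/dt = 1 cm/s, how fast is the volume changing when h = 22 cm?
484π/25 cm³/s

V = (1/3)π(h/5)²h = πh³/75
dV/dt = πh²/25 · 1
At h = 22: dV/dt = 484π/25 cm³/s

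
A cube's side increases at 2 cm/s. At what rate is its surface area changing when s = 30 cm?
720 cm²/s

A = 6s²
dA/dt = 12s · ds/dt = 12·30·2 = 720 cm²/s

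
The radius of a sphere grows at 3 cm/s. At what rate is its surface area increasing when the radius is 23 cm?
552π cm²/s

S = 4πr²
dS/dt = dS/dr · dr/dt = 8πr · 3
At r = 23: dS/dt = 552π cm²/s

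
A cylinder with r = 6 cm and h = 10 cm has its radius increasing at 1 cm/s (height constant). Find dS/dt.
44π cm²/s

S = 2πrh + 2πr² (lateral + bases)
dS/dt = (2πh + 4πr)·dr/dt = (2π·10 + 4π·6)·1
= 44π cm²/s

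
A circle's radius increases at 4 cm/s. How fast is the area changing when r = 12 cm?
96π cm²/s

A = πr²
dA/dt = 2πr · dr/dt = 2π(12)(4) = 96π cm²/s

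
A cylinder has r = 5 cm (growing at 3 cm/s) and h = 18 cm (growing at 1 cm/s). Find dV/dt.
565π cm³/s

V = πr²h
dV/dt = 2πrh·dr/dt + πr²·dh/dt
= 2π(5)(18)(3) + π(5)²(1)
= 565π cm³/s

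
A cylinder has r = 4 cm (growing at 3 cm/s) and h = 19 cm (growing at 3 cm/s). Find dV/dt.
504π cm³/s

V = πr²h
dV/dt = 2πrh·dr/dt + πr²·dh/dt
= 2π(4)(19)(3) + π(4)²(3)
= 504π cm³/s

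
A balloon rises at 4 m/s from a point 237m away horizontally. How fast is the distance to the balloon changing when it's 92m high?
368√64633/64633 ≈ 1.448 m/s

z² = 237² + y²
z = √(237² + 92²) = √64633
dz/dt = y/z · dy/dt = 92/√64633 · 4 = 368√64633/64633 ≈ 1.448 m/s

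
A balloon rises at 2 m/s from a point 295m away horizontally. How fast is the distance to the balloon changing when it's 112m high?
224√99569/99569 ≈ 0.7099 m/s

z² = 295² + y²
z = √(295² + 112²) = √99569
dz/dt = y/z · dy/dt = 112/√99569 · 2 = 224√99569/99569 ≈ 0.7099 m/s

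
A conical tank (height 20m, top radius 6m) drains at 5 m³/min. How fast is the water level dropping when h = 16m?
125/(576π) ≈ 0.06908 m/min

r/h = 6/20, so r = (3/10)h
V = (1/3)πr²h = (1/3)π((3/10)h)²h = (3/100)πh³
dV/dh = (9/100)πh²
dh/dt = (dV/dt)/(dV/dh) = -5/((9/100)π·16²) = -125/(576π) m/min
The level is dropping at 125/(576π) ≈ 0.06908 m/min.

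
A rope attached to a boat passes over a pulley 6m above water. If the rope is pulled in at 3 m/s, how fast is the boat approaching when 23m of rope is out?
69√493/493 ≈ 3.108 m/s

rope² = x² + 6²
x = √(23² - 6²) = √493
dx/dt = (rope/x) · d(rope)/dt = (23/√493) · (-3) = -69√493/493 m/s
The boat approaches at 69√493/493 ≈ 3.108 m/s.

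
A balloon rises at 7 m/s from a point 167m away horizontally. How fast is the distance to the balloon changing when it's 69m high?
483√1306/6530 ≈ 2.673 m/s

z² = 167² + y²
z = √(167² + 69²) = 5√1306
dz/dt = y/z · dy/dt = 69/(5√1306) · 7 = 483√1306/6530 ≈ 2.673 m/s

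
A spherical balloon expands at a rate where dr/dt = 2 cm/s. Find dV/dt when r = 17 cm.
2312π cm³/s

V = (4/3)πr³
dV/dt = dV/dr · dr/dt = 4πr² · 2
At r = 17: dV/dt = 2312π cm³/s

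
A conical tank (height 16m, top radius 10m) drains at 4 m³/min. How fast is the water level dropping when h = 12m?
16/(225π) ≈ 0.02264 m/min

r/h = 10/16, so r = (5/8)h
V = (1/3)πr²h = (1/3)π((5/8)h)²h = (25/192)πh³
dV/dh = (25/64)πh²
dh/dt = (dV/dt)/(dV/dh) = -4/((25/64)π·12²) = -16/(225π) m/min
The level is dropping at 16/(225π) ≈ 0.02264 m/min.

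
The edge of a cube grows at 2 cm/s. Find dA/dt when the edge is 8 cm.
192 cm²/s

A = 6s²
dA/dt = 12s · ds/dt = 12·8·2 = 192 cm²/s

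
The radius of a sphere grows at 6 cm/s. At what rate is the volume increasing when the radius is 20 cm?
9600π cm³/s

V = (4/3)πr³
dV/dt = dV/dr · dr/dt = 4πr² · 6
At r = 20: dV/dt = 9600π cm³/s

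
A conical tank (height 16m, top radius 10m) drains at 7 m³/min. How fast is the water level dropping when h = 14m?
16/(175π) ≈ 0.0291 m/min

r/h = 10/16, so r = (5/8)h
V = (1/3)πr²h = (1/3)π((5/8)h)²h = (25/192)πh³
dV/dh = (25/64)πh²
dh/dt = (dV/dt)/(dV/dh) = -7/((25/64)π·14²) = -16/(175π) m/min
The level is dropping at 16/(175π) ≈ 0.0291 m/min.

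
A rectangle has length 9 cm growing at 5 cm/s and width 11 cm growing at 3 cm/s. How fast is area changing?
82 cm²/s

A = lw
dA/dt = w·dl/dt + l·dw/dt = 11·5 + 9·3 = 82 cm²/s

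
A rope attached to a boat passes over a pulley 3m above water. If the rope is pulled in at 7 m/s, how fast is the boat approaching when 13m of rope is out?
91√10/40 ≈ 7.194 m/s

rope² = x² + 3²
x = √(13² - 3²) = 4√10
dx/dt = (rope/x) · d(rope)/dt = (13/(4√10)) · (-7) = -91√10/40 m/s
The boat approaches at 91√10/40 ≈ 7.194 m/s.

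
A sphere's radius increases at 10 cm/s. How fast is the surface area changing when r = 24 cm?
1920π cm²/s

S = 4πr²
dS/dt = dS/dr · dr/dt = 8πr · 10
At r = 24: dS/dt = 1920π cm²/s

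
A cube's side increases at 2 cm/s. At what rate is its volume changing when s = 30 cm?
5400 cm³/s

V = s³
dV/dt = 3s² · ds/dt = 3·30²·2 = 5400 cm³/s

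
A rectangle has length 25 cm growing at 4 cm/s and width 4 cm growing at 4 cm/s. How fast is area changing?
116 cm²/s

A = lw
dA/dt = w·dl/dt + l·dw/dt = 4·4 + 25·4 = 116 cm²/s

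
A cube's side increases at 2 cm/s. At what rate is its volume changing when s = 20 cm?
2400 cm³/s

V = s³
dV/dt = 3s² · ds/dt = 3·20²·2 = 2400 cm³/s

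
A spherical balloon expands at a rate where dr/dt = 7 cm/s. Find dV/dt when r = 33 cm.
30492π cm³/s

V = (4/3)πr³
dV/dt = dV/dr · dr/dt = 4πr² · 7
At r = 33: dV/dt = 30492π cm³/s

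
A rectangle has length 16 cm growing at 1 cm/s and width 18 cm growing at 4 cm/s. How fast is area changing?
82 cm²/s

A = lw
dA/dt = w·dl/dt + l·dw/dt = 18·1 + 16·4 = 82 cm²/s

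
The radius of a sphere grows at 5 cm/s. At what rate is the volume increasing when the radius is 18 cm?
6480π cm³/s

V = (4/3)πr³
dV/dt = dV/dr · dr/dt = 4πr² · 5
At r = 18: dV/dt = 6480π cm³/s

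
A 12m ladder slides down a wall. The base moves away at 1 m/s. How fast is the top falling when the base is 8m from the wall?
2√5/5 ≈ 0.8944 m/s

x² + y² = 12²
2x·dx/dt + 2y·dy/dt = 0
dy/dt = -x/y · dx/dt = -8/(4√5) · 1 = -2√5/5 m/s
The top is descending at 2√5/5 ≈ 0.8944 m/s.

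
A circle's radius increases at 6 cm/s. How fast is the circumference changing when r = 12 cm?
12π cm/s

C = 2πr
dC/dt = 2π · dr/dt = 2π · 6 = 12π cm/s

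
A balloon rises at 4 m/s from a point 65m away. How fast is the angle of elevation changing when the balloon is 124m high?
0.013265 rad/s

tan(θ) = y/65
sec²(θ) · dθ/dt = (1/65) · dy/dt
dθ/dt = cos²(θ)/65 · 4 = 65/(65² + 124²) · 4
dθ/dt = 0.013265 rad/s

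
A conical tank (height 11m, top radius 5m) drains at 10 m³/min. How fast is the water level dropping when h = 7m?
242/(245π) ≈ 0.3144 m/min

r/h = 5/11, so r = (5/11)h
V = (1/3)πr²h = (1/3)π((5/11)h)²h = (25/363)πh³
dV/dh = (25/121)πh²
dh/dt = (dV/dt)/(dV/dh) = -10/((25/121)π·7²) = -242/(245π) m/min
The level is dropping at 242/(245π) ≈ 0.3144 m/min.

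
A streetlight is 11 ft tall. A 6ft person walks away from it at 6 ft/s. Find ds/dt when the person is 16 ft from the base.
36/5 ft/s

By similar triangles: 11/(x+s) = 6/s
Solving: s = 6x/5
ds/dt = 6/5 · dx/dt = 6/5 · 6 = 36/5 ft/s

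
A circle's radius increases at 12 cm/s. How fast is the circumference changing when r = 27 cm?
24π cm/s

C = 2πr
dC/dt = 2π · dr/dt = 2π · 12 = 24π cm/s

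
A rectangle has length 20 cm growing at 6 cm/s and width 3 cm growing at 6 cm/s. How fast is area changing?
138 cm²/s

A = lw
dA/dt = w·dl/dt + l·dw/dt = 3·6 + 20·6 = 138 cm²/s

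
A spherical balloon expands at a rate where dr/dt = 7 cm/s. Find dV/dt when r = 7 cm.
1372π cm³/s

V = (4/3)πr³
dV/dt = dV/dr · dr/dt = 4πr² · 7
At r = 7: dV/dt = 1372π cm³/s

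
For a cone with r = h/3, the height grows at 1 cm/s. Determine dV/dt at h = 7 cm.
49π/9 cm³/s

V = (1/3)π(h/3)²h = πh³/27
dV/dt = πh²/9 · 1
At h = 7: dV/dt = 49π/9 cm³/s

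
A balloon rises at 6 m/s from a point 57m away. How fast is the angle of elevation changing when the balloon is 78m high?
0.036644 rad/s

tan(θ) = y/57
sec²(θ) · dθ/dt = (1/57) · dy/dt
dθ/dt = cos²(θ)/57 · 6 = 57/(57² + 78²) · 6
dθ/dt = 0.036644 rad/s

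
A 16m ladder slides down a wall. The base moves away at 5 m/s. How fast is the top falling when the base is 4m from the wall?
√15/3 ≈ 1.291 m/s

x² + y² = 16²
2x·dx/dt + 2y·dy/dt = 0
dy/dt = -x/y · dx/dt = -4/(4√15) · 5 = -√15/3 m/s
The top is descending at √15/3 ≈ 1.291 m/s.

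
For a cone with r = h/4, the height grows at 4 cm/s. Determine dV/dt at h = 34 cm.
289π cm³/s

V = (1/3)π(h/4)²h = πh³/48
dV/dt = πh²/16 · 4
At h = 34: dV/dt = 289π cm³/s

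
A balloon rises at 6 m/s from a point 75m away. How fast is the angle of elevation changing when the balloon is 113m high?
0.024464 rad/s

tan(θ) = y/75
sec²(θ) · dθ/dt = (1/75) · dy/dt
dθ/dt = cos²(θ)/75 · 6 = 75/(75² + 113²) · 6
dθ/dt = 0.024464 rad/s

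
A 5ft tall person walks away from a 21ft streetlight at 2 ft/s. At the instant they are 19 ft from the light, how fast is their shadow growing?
5/8 ft/s

By similar triangles: 21/(x+s) = 5/s
Solving: s = 5x/16
ds/dt = 5/16 · dx/dt = 5/16 · 2 = 5/8 ft/s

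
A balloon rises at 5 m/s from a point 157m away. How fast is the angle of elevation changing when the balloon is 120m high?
0.020103 rad/s

tan(θ) = y/157
sec²(θ) · dθ/dt = (1/157) · dy/dt
dθ/dt = cos²(θ)/157 · 5 = 157/(157² + 120²) · 5
dθ/dt = 0.020103 rad/s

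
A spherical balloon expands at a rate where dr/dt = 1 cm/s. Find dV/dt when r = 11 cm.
484π cm³/s

V = (4/3)πr³
dV/dt = dV/dr · dr/dt = 4πr² · 1
At r = 11: dV/dt = 484π cm³/s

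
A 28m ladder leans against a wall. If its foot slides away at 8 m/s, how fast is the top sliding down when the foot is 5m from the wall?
40√759/759 ≈ 1.452 m/s

x² + y² = 28²
2x·dx/dt + 2y·dy/dt = 0
dy/dt = -x/y · dx/dt = -5/√759 · 8 = -40√759/759 m/s
The top is descending at 40√759/759 ≈ 1.452 m/s.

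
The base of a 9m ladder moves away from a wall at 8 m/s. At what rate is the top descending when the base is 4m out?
32√65/65 ≈ 3.969 m/s

x² + y² = 9²
2x·dx/dt + 2y·dy/dt = 0
dy/dt = -x/y · dx/dt = -4/√65 · 8 = -32√65/65 m/s
The top is descending at 32√65/65 ≈ 3.969 m/s.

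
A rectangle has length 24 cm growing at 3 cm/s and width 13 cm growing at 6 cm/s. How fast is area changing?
183 cm²/s

A = lw
dA/dt = w·dl/dt + l·dw/dt = 13·3 + 24·6 = 183 cm²/s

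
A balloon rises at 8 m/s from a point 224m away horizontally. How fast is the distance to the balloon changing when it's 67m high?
536√65/1885 ≈ 2.293 m/s

z² = 224² + y²
z = √(224² + 67²) = 29√65
dz/dt = y/z · dy/dt = 67/(29√65) · 8 = 536√65/1885 ≈ 2.293 m/s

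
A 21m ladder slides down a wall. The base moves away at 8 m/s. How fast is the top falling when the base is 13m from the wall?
26√17/17 ≈ 6.306 m/s

x² + y² = 21²
2x·dx/dt + 2y·dy/dt = 0
dy/dt = -x/y · dx/dt = -13/(4√17) · 8 = -26√17/17 m/s
The top is descending at 26√17/17 ≈ 6.306 m/s.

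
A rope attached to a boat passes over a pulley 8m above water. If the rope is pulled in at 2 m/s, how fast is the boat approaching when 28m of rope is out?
14√5/15 ≈ 2.087 m/s

rope² = x² + 8²
x = √(28² - 8²) = 12√5
dx/dt = (rope/x) · d(rope)/dt = (28/(12√5)) · (-2) = -14√5/15 m/s
The boat approaches at 14√5/15 ≈ 2.087 m/s.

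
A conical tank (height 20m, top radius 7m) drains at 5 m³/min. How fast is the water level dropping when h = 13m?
2000/(8281π) ≈ 0.07688 m/min

r/h = 7/20, so r = (7/20)h
V = (1/3)πr²h = (1/3)π((7/20)h)²h = (49/1200)πh³
dV/dh = (49/400)πh²
dh/dt = (dV/dt)/(dV/dh) = -5/((49/400)π·13²) = -2000/(8281π) m/min
The level is dropping at 2000/(8281π) ≈ 0.07688 m/min.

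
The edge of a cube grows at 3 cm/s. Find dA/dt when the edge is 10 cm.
360 cm²/s

A = 6s²
dA/dt = 12s · ds/dt = 12·10·3 = 360 cm²/s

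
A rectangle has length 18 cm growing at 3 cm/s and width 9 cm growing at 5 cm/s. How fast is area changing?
117 cm²/s

A = lw
dA/dt = w·dl/dt + l·dw/dt = 9·3 + 18·5 = 117 cm²/s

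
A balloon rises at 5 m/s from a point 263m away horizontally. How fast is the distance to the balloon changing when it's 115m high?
575√82394/82394 ≈ 2.003 m/s

z² = 263² + y²
z = √(263² + 115²) = √82394
dz/dt = y/z · dy/dt = 115/√82394 · 5 = 575√82394/82394 ≈ 2.003 m/s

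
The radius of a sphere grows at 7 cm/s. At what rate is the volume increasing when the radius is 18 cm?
9072π cm³/s

V = (4/3)πr³
dV/dt = dV/dr · dr/dt = 4πr² · 7
At r = 18: dV/dt = 9072π cm³/s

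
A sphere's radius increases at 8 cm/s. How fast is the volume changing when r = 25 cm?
20000π cm³/s

V = (4/3)πr³
dV/dt = dV/dr · dr/dt = 4πr² · 8
At r = 25: dV/dt = 20000π cm³/s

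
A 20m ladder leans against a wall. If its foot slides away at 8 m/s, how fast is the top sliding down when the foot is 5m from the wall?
8√15/15 ≈ 2.066 m/s

x² + y² = 20²
2x·dx/dt + 2y·dy/dt = 0
dy/dt = -x/y · dx/dt = -5/(5√15) · 8 = -8√15/15 m/s
The top is descending at 8√15/15 ≈ 2.066 m/s.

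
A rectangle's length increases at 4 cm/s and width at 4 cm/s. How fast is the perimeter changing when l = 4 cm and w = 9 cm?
16 cm/s

P = 2(l + w)
dP/dt = 2(dl/dt + dw/dt) = 2(4 + 4) = 16 cm/s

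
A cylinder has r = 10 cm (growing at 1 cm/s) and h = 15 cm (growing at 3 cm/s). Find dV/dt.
600π cm³/s

V = πr²h
dV/dt = 2πrh·dr/dt + πr²·dh/dt
= 2π(10)(15)(1) + π(10)²(3)
= 600π cm³/s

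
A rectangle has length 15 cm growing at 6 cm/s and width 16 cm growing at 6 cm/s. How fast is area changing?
186 cm²/s

A = lw
dA/dt = w·dl/dt + l·dw/dt = 16·6 + 15·6 = 186 cm²/s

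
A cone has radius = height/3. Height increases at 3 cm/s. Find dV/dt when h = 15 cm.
75π cm³/s

V = (1/3)π(h/3)²h = πh³/27
dV/dt = πh²/9 · 3
At h = 15: dV/dt = 75π cm³/s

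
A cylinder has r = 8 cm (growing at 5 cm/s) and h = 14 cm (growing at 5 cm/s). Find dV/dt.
1440π cm³/s

V = πr²h
dV/dt = 2πrh·dr/dt + πr²·dh/dt
= 2π(8)(14)(5) + π(8)²(5)
= 1440π cm³/s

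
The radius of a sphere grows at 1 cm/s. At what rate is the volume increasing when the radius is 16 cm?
1024π cm³/s

V = (4/3)πr³
dV/dt = dV/dr · dr/dt = 4πr² · 1
At r = 16: dV/dt = 1024π cm³/s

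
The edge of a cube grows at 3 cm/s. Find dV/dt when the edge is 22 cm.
4356 cm³/s

V = s³
dV/dt = 3s² · ds/dt = 3·22²·3 = 4356 cm³/s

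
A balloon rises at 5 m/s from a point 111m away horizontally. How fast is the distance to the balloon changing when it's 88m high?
88√20065/4013 ≈ 3.106 m/s

z² = 111² + y²
z = √(111² + 88²) = √20065
dz/dt = y/z · dy/dt = 88/√20065 · 5 = 88√20065/4013 ≈ 3.106 m/s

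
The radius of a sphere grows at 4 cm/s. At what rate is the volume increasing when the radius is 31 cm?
15376π cm³/s

V = (4/3)πr³
dV/dt = dV/dr · dr/dt = 4πr² · 4
At r = 31: dV/dt = 15376π cm³/s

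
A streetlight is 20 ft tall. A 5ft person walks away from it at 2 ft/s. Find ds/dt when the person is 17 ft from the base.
2/3 ft/s

By similar triangles: 20/(x+s) = 5/s
Solving: s = 5x/15
ds/dt = 5/15 · dx/dt = 1/3 · 2 = 2/3 ft/s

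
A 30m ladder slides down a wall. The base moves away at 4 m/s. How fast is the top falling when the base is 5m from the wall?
4√35/35 ≈ 0.6761 m/s

x² + y² = 30²
2x·dx/dt + 2y·dy/dt = 0
dy/dt = -x/y · dx/dt = -5/(5√35) · 4 = -4√35/35 m/s
The top is descending at 4√35/35 ≈ 0.6761 m/s.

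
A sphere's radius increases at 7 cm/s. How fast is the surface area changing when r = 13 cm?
728π cm²/s

S = 4πr²
dS/dt = dS/dr · dr/dt = 8πr · 7
At r = 13: dS/dt = 728π cm²/s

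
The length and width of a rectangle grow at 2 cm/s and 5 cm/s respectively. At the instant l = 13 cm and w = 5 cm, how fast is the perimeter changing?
14 cm/s

P = 2(l + w)
dP/dt = 2(dl/dt + dw/dt) = 2(2 + 5) = 14 cm/s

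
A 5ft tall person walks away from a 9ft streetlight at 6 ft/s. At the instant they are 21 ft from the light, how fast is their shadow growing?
15/2 ft/s

By similar triangles: 9/(x+s) = 5/s
Solving: s = 5x/4
ds/dt = 5/4 · dx/dt = 5/4 · 6 = 15/2 ft/s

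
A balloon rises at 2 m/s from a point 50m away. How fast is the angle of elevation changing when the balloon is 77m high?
0.011864 rad/s

tan(θ) = y/50
sec²(θ) · dθ/dt = (1/50) · dy/dt
dθ/dt = cos²(θ)/50 · 2 = 50/(50² + 77²) · 2
dθ/dt = 0.011864 rad/s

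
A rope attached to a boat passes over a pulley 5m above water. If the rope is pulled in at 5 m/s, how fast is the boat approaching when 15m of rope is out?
15√2/4 ≈ 5.303 m/s

rope² = x² + 5²
x = √(15² - 5²) = 10√2
dx/dt = (rope/x) · d(rope)/dt = (15/(10√2)) · (-5) = -15√2/4 m/s
The boat approaches at 15√2/4 ≈ 5.303 m/s.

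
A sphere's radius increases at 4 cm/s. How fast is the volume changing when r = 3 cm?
144π cm³/s

V = (4/3)πr³
dV/dt = dV/dr · dr/dt = 4πr² · 4
At r = 3: dV/dt = 144π cm³/s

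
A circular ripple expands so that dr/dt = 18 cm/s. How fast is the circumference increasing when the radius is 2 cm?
36π cm/s

C = 2πr
dC/dt = 2π · dr/dt = 2π · 18 = 36π cm/s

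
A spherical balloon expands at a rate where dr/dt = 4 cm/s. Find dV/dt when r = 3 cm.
144π cm³/s

V = (4/3)πr³
dV/dt = dV/dr · dr/dt = 4πr² · 4
At r = 3: dV/dt = 144π cm³/s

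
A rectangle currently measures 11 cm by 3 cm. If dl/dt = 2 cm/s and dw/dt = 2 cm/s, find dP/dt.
8 cm/s

P = 2(l + w)
dP/dt = 2(dl/dt + dw/dt) = 2(2 + 2) = 8 cm/s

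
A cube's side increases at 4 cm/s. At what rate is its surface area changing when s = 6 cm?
288 cm²/s

A = 6s²
dA/dt = 12s · ds/dt = 12·6·4 = 288 cm²/s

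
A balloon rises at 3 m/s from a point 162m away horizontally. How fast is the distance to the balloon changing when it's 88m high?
132√8497/8497 ≈ 1.432 m/s

z² = 162² + y²
z = √(162² + 88²) = 2√8497
dz/dt = y/z · dy/dt = 88/(2√8497) · 3 = 132√8497/8497 ≈ 1.432 m/s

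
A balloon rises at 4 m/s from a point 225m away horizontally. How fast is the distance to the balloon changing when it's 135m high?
6√34/17 ≈ 2.058 m/s

z² = 225² + y²
z = √(225² + 135²) = 45√34
dz/dt = y/z · dy/dt = 135/(45√34) · 4 = 6√34/17 ≈ 2.058 m/s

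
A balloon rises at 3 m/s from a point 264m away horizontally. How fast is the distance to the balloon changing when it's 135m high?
135√9769/9769 ≈ 1.366 m/s

z² = 264² + y²
z = √(264² + 135²) = 3√9769
dz/dt = y/z · dy/dt = 135/(3√9769) · 3 = 135√9769/9769 ≈ 1.366 m/s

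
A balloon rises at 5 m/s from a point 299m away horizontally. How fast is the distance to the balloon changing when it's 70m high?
350√94301/94301 ≈ 1.14 m/s

z² = 299² + y²
z = √(299² + 70²) = √94301
dz/dt = y/z · dy/dt = 70/√94301 · 5 = 350√94301/94301 ≈ 1.14 m/s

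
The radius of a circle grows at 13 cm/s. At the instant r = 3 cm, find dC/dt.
26π cm/s

C = 2πr
dC/dt = 2π · dr/dt = 2π · 13 = 26π cm/s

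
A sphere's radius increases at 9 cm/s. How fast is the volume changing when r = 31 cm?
34596π cm³/s

V = (4/3)πr³
dV/dt = dV/dr · dr/dt = 4πr² · 9
At r = 31: dV/dt = 34596π cm³/s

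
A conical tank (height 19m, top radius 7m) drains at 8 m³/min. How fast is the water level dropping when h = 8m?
361/(392π) ≈ 0.2931 m/min

r/h = 7/19, so r = (7/19)h
V = (1/3)πr²h = (1/3)π((7/19)h)²h = (49/1083)πh³
dV/dh = (49/361)πh²
dh/dt = (dV/dt)/(dV/dh) = -8/((49/361)π·8²) = -361/(392π) m/min
The level is dropping at 361/(392π) ≈ 0.2931 m/min.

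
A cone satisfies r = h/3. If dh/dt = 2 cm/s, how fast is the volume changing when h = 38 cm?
2888π/9 cm³/s

V = (1/3)π(h/3)²h = πh³/27
dV/dt = πh²/9 · 2
At h = 38: dV/dt = 2888π/9 cm³/s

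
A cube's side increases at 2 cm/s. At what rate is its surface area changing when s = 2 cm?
48 cm²/s

A = 6s²
dA/dt = 12s · ds/dt = 12·2·2 = 48 cm²/s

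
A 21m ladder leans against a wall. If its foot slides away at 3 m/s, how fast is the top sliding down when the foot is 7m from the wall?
3√2/4 ≈ 1.061 m/s

x² + y² = 21²
2x·dx/dt + 2y·dy/dt = 0
dy/dt = -x/y · dx/dt = -7/(14√2) · 3 = -3√2/4 m/s
The top is descending at 3√2/4 ≈ 1.061 m/s.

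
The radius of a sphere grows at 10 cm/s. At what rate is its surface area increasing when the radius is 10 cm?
800π cm²/s

S = 4πr²
dS/dt = dS/dr · dr/dt = 8πr · 10
At r = 10: dS/dt = 800π cm²/s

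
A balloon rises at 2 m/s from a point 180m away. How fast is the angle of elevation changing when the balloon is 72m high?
0.009579 rad/s

tan(θ) = y/180
sec²(θ) · dθ/dt = (1/180) · dy/dt
dθ/dt = cos²(θ)/180 · 2 = 180/(180² + 72²) · 2
dθ/dt = 0.009579 rad/s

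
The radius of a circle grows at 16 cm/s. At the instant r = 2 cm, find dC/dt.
32π cm/s

C = 2πr
dC/dt = 2π · dr/dt = 2π · 16 = 32π cm/s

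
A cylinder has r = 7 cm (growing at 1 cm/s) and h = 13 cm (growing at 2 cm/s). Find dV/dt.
280π cm³/s

V = πr²h
dV/dt = 2πrh·dr/dt + πr²·dh/dt
= 2π(7)(13)(1) + π(7)²(2)
= 280π cm³/s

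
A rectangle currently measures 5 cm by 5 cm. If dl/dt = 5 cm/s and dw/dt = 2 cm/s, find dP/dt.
14 cm/s

P = 2(l + w)
dP/dt = 2(dl/dt + dw/dt) = 2(5 + 2) = 14 cm/s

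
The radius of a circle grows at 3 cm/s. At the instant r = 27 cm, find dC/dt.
6π cm/s

C = 2πr
dC/dt = 2π · dr/dt = 2π · 3 = 6π cm/s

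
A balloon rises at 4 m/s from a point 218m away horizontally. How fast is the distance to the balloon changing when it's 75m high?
300√53149/53149 ≈ 1.301 m/s

z² = 218² + y²
z = √(218² + 75²) = √53149
dz/dt = y/z · dy/dt = 75/√53149 · 4 = 300√53149/53149 ≈ 1.301 m/s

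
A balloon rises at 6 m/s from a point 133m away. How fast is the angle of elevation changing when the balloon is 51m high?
0.03933 rad/s

tan(θ) = y/133
sec²(θ) · dθ/dt = (1/133) · dy/dt
dθ/dt = cos²(θ)/133 · 6 = 133/(133² + 51²) · 6
dθ/dt = 0.03933 rad/s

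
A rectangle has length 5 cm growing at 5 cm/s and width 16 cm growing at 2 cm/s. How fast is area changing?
90 cm²/s

A = lw
dA/dt = w·dl/dt + l·dw/dt = 16·5 + 5·2 = 90 cm²/s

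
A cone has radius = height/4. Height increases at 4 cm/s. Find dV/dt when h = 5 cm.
25π/4 cm³/s

V = (1/3)π(h/4)²h = πh³/48
dV/dt = πh²/16 · 4
At h = 5: dV/dt = 25π/4 cm³/s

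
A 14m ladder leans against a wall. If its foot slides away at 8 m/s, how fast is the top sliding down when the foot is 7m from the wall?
8√3/3 ≈ 4.619 m/s

x² + y² = 14²
2x·dx/dt + 2y·dy/dt = 0
dy/dt = -x/y · dx/dt = -7/(7√3) · 8 = -8√3/3 m/s
The top is descending at 8√3/3 ≈ 4.619 m/s.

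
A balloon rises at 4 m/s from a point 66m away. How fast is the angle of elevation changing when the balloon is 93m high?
0.0203 rad/s

tan(θ) = y/66
sec²(θ) · dθ/dt = (1/66) · dy/dt
dθ/dt = cos²(θ)/66 · 4 = 66/(66² + 93²) · 4
dθ/dt = 0.0203 rad/s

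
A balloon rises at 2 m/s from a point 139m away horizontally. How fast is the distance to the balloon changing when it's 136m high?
272√37817/37817 ≈ 1.399 m/s

z² = 139² + y²
z = √(139² + 136²) = √37817
dz/dt = y/z · dy/dt = 136/√37817 · 2 = 272√37817/37817 ≈ 1.399 m/s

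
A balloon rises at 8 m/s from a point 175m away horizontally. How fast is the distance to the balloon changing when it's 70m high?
16√29/29 ≈ 2.971 m/s

z² = 175² + y²
z = √(175² + 70²) = 35√29
dz/dt = y/z · dy/dt = 70/(35√29) · 8 = 16√29/29 ≈ 2.971 m/s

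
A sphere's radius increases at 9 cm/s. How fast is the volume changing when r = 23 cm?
19044π cm³/s

V = (4/3)πr³
dV/dt = dV/dr · dr/dt = 4πr² · 9
At r = 23: dV/dt = 19044π cm³/s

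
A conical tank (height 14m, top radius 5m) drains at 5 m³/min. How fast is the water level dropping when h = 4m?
49/(20π) ≈ 0.7799 m/min

r/h = 5/14, so r = (5/14)h
V = (1/3)πr²h = (1/3)π((5/14)h)²h = (25/588)πh³
dV/dh = (25/196)πh²
dh/dt = (dV/dt)/(dV/dh) = -5/((25/196)π·4²) = -49/(20π) m/min
The level is dropping at 49/(20π) ≈ 0.7799 m/min.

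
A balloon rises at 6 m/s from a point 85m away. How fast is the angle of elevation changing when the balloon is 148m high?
0.017508 rad/s

tan(θ) = y/85
sec²(θ) · dθ/dt = (1/85) · dy/dt
dθ/dt = cos²(θ)/85 · 6 = 85/(85² + 148²) · 6
dθ/dt = 0.017508 rad/s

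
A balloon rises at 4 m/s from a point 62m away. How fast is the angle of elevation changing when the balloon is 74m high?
0.026609 rad/s

tan(θ) = y/62
sec²(θ) · dθ/dt = (1/62) · dy/dt
dθ/dt = cos²(θ)/62 · 4 = 62/(62² + 74²) · 4
dθ/dt = 0.026609 rad/s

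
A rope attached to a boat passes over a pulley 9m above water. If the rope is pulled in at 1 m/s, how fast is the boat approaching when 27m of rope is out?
3√2/4 ≈ 1.061 m/s

rope² = x² + 9²
x = √(27² - 9²) = 18√2
dx/dt = (rope/x) · d(rope)/dt = (27/(18√2)) · (-1) = -3√2/4 m/s
The boat approaches at 3√2/4 ≈ 1.061 m/s.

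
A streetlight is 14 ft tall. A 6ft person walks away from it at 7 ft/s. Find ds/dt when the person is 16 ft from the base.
21/4 ft/s

By similar triangles: 14/(x+s) = 6/s
Solving: s = 6x/8
ds/dt = 6/8 · dx/dt = 3/4 · 7 = 21/4 ft/s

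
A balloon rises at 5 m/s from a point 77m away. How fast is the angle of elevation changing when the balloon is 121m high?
0.018717 rad/s

tan(θ) = y/77
sec²(θ) · dθ/dt = (1/77) · dy/dt
dθ/dt = cos²(θ)/77 · 5 = 77/(77² + 121²) · 5
dθ/dt = 0.018717 rad/s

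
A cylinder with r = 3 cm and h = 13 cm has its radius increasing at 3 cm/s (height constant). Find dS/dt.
114π cm²/s

S = 2πrh + 2πr² (lateral + bases)
dS/dt = (2πh + 4πr)·dr/dt = (2π·13 + 4π·3)·3
= 114π cm²/s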